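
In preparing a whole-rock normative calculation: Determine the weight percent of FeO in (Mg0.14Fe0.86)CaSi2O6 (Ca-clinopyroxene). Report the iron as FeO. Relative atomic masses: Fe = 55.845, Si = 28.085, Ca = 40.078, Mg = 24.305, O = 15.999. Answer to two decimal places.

25.36 wt%

M((Mg0.14Fe0.86)CaSi2O6) = 243.671 g/mol; M(FeO) = 71.844 g/mol.
Moles FeO per formula unit = 0.86 Fe ÷ 1 = 0.8600.
FeO fraction = (0.8600 × 71.844) / 243.671 = 61.786/243.671 = 0.2536.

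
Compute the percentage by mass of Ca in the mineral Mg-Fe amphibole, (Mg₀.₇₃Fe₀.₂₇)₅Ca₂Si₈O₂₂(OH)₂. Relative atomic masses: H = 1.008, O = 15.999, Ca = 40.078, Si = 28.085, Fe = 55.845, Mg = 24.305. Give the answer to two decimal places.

9.38 mass %

Formula mass = 3.65×24.305 + 1.35×55.845 + 2×40.078 + 8×28.085 + 24×15.999 + 2×1.008 = 854.932 g/mol, of which 80.156 g is Ca.
So Ca makes up 80.156/854.932 = 0.0938 of the mass, i.e. 9.38%.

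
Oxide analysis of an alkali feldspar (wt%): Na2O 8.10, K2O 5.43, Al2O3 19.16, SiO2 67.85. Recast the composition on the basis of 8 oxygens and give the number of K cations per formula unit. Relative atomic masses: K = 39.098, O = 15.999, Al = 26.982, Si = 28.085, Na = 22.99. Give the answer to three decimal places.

Na2O (M=61.979): mol = 0.13069; Na = 0.26138, O = 0.13069.
K2O (M=94.195): mol = 0.05765; K = 0.11530, O = 0.05765.
Al2O3 (M=101.961): mol = 0.18791; Al = 0.37582, O = 0.56373.
SiO2 (M=60.083): mol = 1.12927; Si = 1.12927, O = 2.25854.
ΣO = 3.01061; factor = 8/ΣO = 2.65727.
K apfu = 0.11530 × 2.65727 = 0.306.

0.306 K apfu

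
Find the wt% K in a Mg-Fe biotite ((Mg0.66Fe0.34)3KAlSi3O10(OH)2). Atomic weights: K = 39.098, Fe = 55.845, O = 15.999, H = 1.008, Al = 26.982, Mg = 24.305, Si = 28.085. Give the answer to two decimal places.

8.70 mass %

Molar mass of (Mg0.66Fe0.34)3KAlSi3O10(OH)2: 1.98·24.305 + 1.02·55.845 + 1·39.098 + 1·26.982 + 3·28.085 + 12·15.999 + 2·1.008 = 449.425 g/mol.
Mass of K per formula unit: 1 × 39.098 = 39.098 g.
Weight fraction K = 39.098 / 449.425 = 0.0870.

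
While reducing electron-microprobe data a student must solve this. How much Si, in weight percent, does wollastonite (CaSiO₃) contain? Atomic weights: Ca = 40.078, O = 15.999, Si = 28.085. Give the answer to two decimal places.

24.18 weight percent

Formula mass = 1*40.078 + 1*28.085 + 3*15.999 = 116.160 g/mol, of which 28.085 g is Si.
So Si makes up 28.085/116.160 = 0.2418 of the mass, i.e. 24.18%.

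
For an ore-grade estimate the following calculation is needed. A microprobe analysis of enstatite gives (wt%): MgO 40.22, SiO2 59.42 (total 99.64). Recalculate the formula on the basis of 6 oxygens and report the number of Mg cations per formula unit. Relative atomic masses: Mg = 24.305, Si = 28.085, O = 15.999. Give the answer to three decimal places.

MgO (M=40.304): mol = 0.99792; Mg = 0.99792, O = 0.99792.
SiO2 (M=60.083): mol = 0.98897; Si = 0.98897, O = 1.97794.
ΣO = 2.97586; factor = 6/ΣO = 2.01622.
Mg apfu = 0.99792 × 2.01622 = 2.012.

2.012 Mg apfu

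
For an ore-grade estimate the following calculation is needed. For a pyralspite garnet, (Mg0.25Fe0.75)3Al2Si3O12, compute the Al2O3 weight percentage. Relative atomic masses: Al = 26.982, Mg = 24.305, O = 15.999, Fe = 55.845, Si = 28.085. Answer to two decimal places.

21.51 wt%

Formula mass = 474.087 g/mol.
2 Al → 1.0000 mol Al2O3 per formula unit; M(Al2O3) = 101.961, so Al2O3 mass = 101.961 g.
101.961/474.087 × 100 = 21.51 wt%.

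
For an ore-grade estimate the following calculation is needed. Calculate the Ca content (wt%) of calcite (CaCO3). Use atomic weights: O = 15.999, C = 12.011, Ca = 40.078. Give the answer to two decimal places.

M(CaCO3) = 100.086 g/mol.
Ca contributes 1 × 40.078 = 40.078 g per mole.
40.078/100.086 = 0.4004 → 40.04%.

40.04 wt%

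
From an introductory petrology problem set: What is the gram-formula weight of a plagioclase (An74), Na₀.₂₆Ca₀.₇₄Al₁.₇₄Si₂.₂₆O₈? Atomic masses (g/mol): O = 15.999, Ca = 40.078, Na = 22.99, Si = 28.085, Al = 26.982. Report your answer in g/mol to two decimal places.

M = 0.26(22.99) + 0.74(40.078) + 1.74(26.982) + 2.26(28.085) + 8(15.999)

274.05 g/mol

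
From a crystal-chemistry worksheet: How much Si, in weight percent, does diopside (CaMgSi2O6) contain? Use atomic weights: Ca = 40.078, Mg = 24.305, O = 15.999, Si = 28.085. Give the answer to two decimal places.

25.94 weight percent

Formula mass = 1·40.078 + 1·24.305 + 2·28.085 + 6·15.999 = 216.547 g/mol, of which 56.170 g is Si.
So Si makes up 56.170/216.547 = 0.2594 of the mass, i.e. 25.94%.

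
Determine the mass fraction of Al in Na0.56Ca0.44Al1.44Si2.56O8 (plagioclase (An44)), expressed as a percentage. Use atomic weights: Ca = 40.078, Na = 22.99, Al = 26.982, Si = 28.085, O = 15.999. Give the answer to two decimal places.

14.43 wt%

Molar mass of Na0.56Ca0.44Al1.44Si2.56O8: 0.56·22.99 + 0.44·40.078 + 1.44·26.982 + 2.56·28.085 + 8·15.999 = 269.252 g/mol.
Mass of Al per formula unit: 1.44 × 26.982 = 38.854 g.
Weight fraction Al = 38.854 / 269.252 = 0.1443.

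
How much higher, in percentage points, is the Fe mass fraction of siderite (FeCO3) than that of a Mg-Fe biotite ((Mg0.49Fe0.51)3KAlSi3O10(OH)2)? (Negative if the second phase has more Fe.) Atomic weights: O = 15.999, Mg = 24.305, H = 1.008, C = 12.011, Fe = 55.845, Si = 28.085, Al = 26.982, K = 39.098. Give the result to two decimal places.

Fe in FeCO3: molar mass 115.853 g/mol; 1×55.845 = 55.845 g → 48.20 wt%.
Fe in (Mg0.49Fe0.51)3KAlSi3O10(OH)2: molar mass 465.510 g/mol; 1.53×55.845 = 85.443 g → 18.35 wt%.
Difference = 48.20 − 18.35 = 29.85 percentage points.

29.85 percentage points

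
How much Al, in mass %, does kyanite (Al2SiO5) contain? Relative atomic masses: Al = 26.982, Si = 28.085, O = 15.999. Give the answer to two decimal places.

M(Al2SiO5) = 162.044 g/mol.
Al contributes 2 × 26.982 = 53.964 g per mole.
53.964/162.044 = 0.3330 → 33.30%.

33.30 mass %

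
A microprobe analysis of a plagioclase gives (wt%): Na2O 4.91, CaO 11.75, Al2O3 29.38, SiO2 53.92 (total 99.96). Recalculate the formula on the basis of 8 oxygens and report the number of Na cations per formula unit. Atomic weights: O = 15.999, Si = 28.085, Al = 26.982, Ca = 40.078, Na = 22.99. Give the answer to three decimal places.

0.430 Na apfu

4.91 wt% Na2O ÷ 61.979 g/mol = 0.07922 mol, giving 0.15844 Na and 0.07922 O.
11.75 wt% CaO ÷ 56.077 g/mol = 0.20953 mol, giving 0.20953 Ca and 0.20953 O.
29.38 wt% Al2O3 ÷ 101.961 g/mol = 0.28815 mol, giving 0.57630 Al and 0.86445 O.
53.92 wt% SiO2 ÷ 60.083 g/mol = 0.89743 mol, giving 0.89743 Si and 1.79486 O.
Oxygen sums to 2.94806; scaling by 8/2.94806 = 2.71365 puts the formula on 8 O.
Na: 0.15844 × 2.71365 = 0.430 atoms per formula unit.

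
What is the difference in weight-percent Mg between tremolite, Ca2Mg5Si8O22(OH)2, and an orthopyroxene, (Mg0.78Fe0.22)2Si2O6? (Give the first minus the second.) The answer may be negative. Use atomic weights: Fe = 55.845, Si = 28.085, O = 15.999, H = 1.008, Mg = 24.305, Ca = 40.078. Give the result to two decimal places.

-2.70 percentage points

M(Ca2Mg5Si8O22(OH)2) = 812.353 g/mol, so wt% Mg = 121.525/812.353 × 100 = 14.96%.
M((Mg0.78Fe0.22)2Si2O6) = 214.652 g/mol, so wt% Mg = 37.916/214.652 × 100 = 17.66%.
14.96 − 17.66 = -2.70 pp.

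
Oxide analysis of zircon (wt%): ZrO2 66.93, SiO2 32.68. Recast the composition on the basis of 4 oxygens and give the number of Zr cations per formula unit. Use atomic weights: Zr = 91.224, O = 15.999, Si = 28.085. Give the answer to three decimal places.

0.999 Zr apfu

ZrO2: 66.93/123.222 = 0.54317 mol → 0.54317 mol Zr, 1.08634 mol O.
SiO2: 32.68/60.083 = 0.54391 mol → 0.54391 mol Si, 1.08782 mol O.
Total oxygen = 2.17416 mol. Normalization factor = 4/2.17416 = 1.83979.
Zr per 4 O = 0.54317 × 1.83979 = 0.999.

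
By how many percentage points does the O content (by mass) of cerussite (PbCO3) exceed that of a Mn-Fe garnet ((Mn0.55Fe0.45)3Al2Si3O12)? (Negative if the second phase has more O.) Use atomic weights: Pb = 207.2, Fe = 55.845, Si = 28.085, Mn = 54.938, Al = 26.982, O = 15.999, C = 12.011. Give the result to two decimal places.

-20.73 percentage points

First mineral: 47.997 g O in 267.208 g formula = 17.96 wt% O.
Second mineral: 191.988 g O in 496.245 g formula = 38.69 wt% O.
17.96% − 38.69% gives a difference of -20.73 percentage points.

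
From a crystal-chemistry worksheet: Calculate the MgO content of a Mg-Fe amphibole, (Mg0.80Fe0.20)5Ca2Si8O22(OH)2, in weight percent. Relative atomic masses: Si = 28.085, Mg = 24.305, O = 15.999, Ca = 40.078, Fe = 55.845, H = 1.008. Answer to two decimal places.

Formula mass = 843.893 g/mol.
4 Mg → 4.0000 mol MgO per formula unit; M(MgO) = 40.304, so MgO mass = 161.216 g.
161.216/843.893 × 100 = 19.10 wt%.

19.10 wt%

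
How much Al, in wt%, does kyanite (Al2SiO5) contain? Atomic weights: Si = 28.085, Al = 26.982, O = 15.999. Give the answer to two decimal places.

M(Al2SiO5) = 162.044 g/mol.
Al contributes 2 × 26.982 = 53.964 g per mole.
53.964/162.044 = 0.3330 → 33.30%.

33.30 wt%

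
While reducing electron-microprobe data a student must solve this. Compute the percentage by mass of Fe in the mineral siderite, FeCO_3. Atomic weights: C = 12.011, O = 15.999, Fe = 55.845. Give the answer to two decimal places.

Molar mass of FeCO_3: 1×55.845 + 1×12.011 + 3×15.999 = 115.853 g/mol.
Mass of Fe per formula unit: 1 × 55.845 = 55.845 g.
Weight fraction Fe = 55.845 / 115.853 = 0.4820.

48.20 mass %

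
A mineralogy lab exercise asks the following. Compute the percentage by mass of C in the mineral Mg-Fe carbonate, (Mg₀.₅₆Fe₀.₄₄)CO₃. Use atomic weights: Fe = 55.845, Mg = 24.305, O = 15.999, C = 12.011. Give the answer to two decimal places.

M((Mg₀.₅₆Fe₀.₄₄)CO₃) = 98.191 g/mol.
C contributes 1 × 12.011 = 12.011 g per mole.
12.011/98.191 = 0.1223 → 12.23%.

12.23 weight percent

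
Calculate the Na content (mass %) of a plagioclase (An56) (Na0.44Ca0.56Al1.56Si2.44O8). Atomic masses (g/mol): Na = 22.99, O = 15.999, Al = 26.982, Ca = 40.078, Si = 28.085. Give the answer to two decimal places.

3.73 mass %

M(Na0.44Ca0.56Al1.56Si2.44O8) = 271.171 g/mol.
Na contributes 0.44 × 22.99 = 10.116 g per mole.
10.116/271.171 = 0.0373 → 3.73%.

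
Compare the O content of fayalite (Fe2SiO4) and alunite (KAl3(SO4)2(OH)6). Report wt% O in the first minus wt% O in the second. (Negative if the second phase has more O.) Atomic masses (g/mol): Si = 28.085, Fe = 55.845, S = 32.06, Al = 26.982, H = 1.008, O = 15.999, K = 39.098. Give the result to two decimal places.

-22.67 percentage points

First mineral: 63.996 g O in 203.771 g formula = 31.41 wt% O.
Second mineral: 223.986 g O in 414.198 g formula = 54.08 wt% O.
31.41% − 54.08% gives a difference of -22.67 percentage points.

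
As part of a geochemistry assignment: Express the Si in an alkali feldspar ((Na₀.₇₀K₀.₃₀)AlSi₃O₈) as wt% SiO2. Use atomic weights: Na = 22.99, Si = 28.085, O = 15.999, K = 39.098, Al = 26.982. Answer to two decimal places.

67.50 wt%

Molar mass of (Na₀.₇₀K₀.₃₀)AlSi₃O₈ = 0.70×22.99 + 0.30×39.098 + 1×26.982 + 3×28.085 + 8×15.999 = 267.051 g/mol.
Each formula unit contains 3 Si, equivalent to 3/1 = 3.0000 mol SiO2.
M(SiO2) = 1×28.085 + 2×15.999 = 60.083 g/mol.
Mass of SiO2 per formula unit = 3.0000 × 60.083 = 180.249 g.
SiO2 wt% = 180.249 / 267.051 × 100 = 67.50%.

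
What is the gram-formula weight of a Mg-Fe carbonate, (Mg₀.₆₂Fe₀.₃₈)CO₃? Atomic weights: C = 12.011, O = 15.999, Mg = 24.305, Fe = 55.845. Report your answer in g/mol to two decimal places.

96.30 g/mol

M = 0.62(24.305) + 0.38(55.845) + 1(12.011) + 3(15.999)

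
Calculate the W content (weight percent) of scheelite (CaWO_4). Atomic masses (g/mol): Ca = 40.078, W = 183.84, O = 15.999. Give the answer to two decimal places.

63.85 weight percent

Molar mass of CaWO_4: 1*40.078 + 1*183.84 + 4*15.999 = 287.914 g/mol.
Mass of W per formula unit: 1 × 183.84 = 183.840 g.
Weight fraction W = 183.840 / 287.914 = 0.6385.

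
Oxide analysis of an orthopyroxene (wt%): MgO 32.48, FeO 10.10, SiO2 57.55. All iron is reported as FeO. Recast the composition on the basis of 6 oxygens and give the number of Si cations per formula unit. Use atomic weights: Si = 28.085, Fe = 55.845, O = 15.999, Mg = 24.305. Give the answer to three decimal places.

32.48 wt% MgO ÷ 40.304 g/mol = 0.80588 mol, giving 0.80588 Mg and 0.80588 O.
10.10 wt% FeO ÷ 71.844 g/mol = 0.14058 mol, giving 0.14058 Fe and 0.14058 O.
57.55 wt% SiO2 ÷ 60.083 g/mol = 0.95784 mol, giving 0.95784 Si and 1.91568 O.
Oxygen sums to 2.86214; scaling by 6/2.86214 = 2.09633 puts the formula on 6 O.
Si: 0.95784 × 2.09633 = 2.008 atoms per formula unit.

2.008 Si apfu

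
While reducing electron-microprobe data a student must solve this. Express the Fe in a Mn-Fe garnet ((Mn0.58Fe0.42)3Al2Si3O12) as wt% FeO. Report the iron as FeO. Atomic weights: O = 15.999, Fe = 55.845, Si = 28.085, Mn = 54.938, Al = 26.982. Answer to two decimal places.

M((Mn0.58Fe0.42)3Al2Si3O12) = 496.164 g/mol; M(FeO) = 71.844 g/mol.
Moles FeO per formula unit = 1.26 Fe ÷ 1 = 1.2600.
FeO fraction = (1.2600 × 71.844) / 496.164 = 90.523/496.164 = 0.1824.

18.24 wt%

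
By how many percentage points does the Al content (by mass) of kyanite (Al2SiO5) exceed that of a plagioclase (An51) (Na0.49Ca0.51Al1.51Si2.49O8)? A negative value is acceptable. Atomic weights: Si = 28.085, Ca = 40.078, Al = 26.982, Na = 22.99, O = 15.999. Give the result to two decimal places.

18.23 percentage points

First mineral: 53.964 g Al in 162.044 g formula = 33.30 wt% Al.
Second mineral: 40.743 g Al in 270.371 g formula = 15.07 wt% Al.
33.30% − 15.07% gives a difference of 18.23 percentage points.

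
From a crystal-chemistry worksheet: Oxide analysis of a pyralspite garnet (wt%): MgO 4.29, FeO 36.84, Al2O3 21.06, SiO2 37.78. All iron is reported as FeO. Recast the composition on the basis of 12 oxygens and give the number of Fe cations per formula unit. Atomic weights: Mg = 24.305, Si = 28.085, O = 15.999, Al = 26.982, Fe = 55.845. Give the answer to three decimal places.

MgO (M=40.304): mol = 0.10644; Mg = 0.10644, O = 0.10644.
FeO (M=71.844): mol = 0.51278; Fe = 0.51278, O = 0.51278.
Al2O3 (M=101.961): mol = 0.20655; Al = 0.41310, O = 0.61965.
SiO2 (M=60.083): mol = 0.62880; Si = 0.62880, O = 1.25760.
ΣO = 2.49647; factor = 12/ΣO = 4.80679.
Fe apfu = 0.51278 × 4.80679 = 2.465.

2.465 Fe apfu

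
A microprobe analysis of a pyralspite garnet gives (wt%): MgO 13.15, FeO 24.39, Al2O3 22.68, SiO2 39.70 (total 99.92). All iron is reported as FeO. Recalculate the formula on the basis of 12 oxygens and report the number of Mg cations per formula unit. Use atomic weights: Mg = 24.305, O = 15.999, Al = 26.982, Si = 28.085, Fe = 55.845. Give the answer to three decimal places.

MgO: 13.15/40.304 = 0.32627 mol → 0.32627 mol Mg, 0.32627 mol O.
FeO: 24.39/71.844 = 0.33949 mol → 0.33949 mol Fe, 0.33949 mol O.
Al2O3: 22.68/101.961 = 0.22244 mol → 0.44488 mol Al, 0.66732 mol O.
SiO2: 39.70/60.083 = 0.66075 mol → 0.66075 mol Si, 1.32150 mol O.
Total oxygen = 2.65458 mol. Normalization factor = 12/2.65458 = 4.52049.
Mg per 12 O = 0.32627 × 4.52049 = 1.475.

1.475 Mg apfu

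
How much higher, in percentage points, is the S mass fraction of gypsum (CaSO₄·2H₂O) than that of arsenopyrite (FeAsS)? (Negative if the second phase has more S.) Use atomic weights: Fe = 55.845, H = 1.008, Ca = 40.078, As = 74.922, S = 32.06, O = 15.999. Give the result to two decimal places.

S in CaSO₄·2H₂O: molar mass 172.164 g/mol; 1×32.06 = 32.060 g → 18.62 wt%.
S in FeAsS: molar mass 162.827 g/mol; 1×32.06 = 32.060 g → 19.69 wt%.
Difference = 18.62 − 19.69 = -1.07 percentage points.

-1.07 percentage points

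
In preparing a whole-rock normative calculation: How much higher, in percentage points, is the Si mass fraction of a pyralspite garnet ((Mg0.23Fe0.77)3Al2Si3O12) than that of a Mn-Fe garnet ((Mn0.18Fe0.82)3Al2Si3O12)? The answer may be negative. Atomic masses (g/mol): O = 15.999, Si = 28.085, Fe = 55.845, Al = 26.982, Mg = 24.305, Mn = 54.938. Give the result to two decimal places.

0.76 percentage points

First mineral: 84.255 g Si in 475.979 g formula = 17.70 wt% Si.
Second mineral: 84.255 g Si in 497.252 g formula = 16.94 wt% Si.
17.70% − 16.94% gives a difference of 0.76 percentage points.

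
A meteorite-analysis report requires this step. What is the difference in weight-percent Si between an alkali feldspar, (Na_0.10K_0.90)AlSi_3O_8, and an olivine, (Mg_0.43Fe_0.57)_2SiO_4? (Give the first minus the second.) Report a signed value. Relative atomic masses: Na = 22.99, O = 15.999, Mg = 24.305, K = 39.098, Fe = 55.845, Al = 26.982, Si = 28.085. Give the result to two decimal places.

14.55 percentage points

First mineral: 84.255 g Si in 276.716 g formula = 30.45 wt% Si.
Second mineral: 28.085 g Si in 176.647 g formula = 15.90 wt% Si.
30.45% − 15.90% gives a difference of 14.55 percentage points.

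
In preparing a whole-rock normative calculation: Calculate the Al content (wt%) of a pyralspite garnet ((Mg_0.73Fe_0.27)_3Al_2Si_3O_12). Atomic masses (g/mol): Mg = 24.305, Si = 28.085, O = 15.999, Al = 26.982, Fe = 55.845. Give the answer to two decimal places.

Formula mass = 2.19*24.305 + 0.81*55.845 + 2*26.982 + 3*28.085 + 12*15.999 = 428.669 g/mol, of which 53.964 g is Al.
So Al makes up 53.964/428.669 = 0.1259 of the mass, i.e. 12.59%.

12.59 wt%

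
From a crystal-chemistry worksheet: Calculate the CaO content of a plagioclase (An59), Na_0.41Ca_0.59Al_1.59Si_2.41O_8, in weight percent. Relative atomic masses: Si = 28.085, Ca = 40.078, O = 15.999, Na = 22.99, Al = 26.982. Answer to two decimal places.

Molar mass of Na_0.41Ca_0.59Al_1.59Si_2.41O_8 = 0.41*22.99 + 0.59*40.078 + 1.59*26.982 + 2.41*28.085 + 8*15.999 = 271.650 g/mol.
Each formula unit contains 0.59 Ca, equivalent to 0.59/1 = 0.5900 mol CaO.
M(CaO) = 1×40.078 + 1×15.999 = 56.077 g/mol.
Mass of CaO per formula unit = 0.5900 × 56.077 = 33.085 g.
CaO wt% = 33.085 / 271.650 × 100 = 12.18%.

12.18 wt%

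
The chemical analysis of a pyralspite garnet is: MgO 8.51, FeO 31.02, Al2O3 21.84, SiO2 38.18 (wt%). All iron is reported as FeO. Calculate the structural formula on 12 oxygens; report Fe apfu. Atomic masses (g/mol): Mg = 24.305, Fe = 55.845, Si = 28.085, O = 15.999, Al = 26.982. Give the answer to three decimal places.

8.51 wt% MgO ÷ 40.304 g/mol = 0.21115 mol, giving 0.21115 Mg and 0.21115 O.
31.02 wt% FeO ÷ 71.844 g/mol = 0.43177 mol, giving 0.43177 Fe and 0.43177 O.
21.84 wt% Al2O3 ÷ 101.961 g/mol = 0.21420 mol, giving 0.42840 Al and 0.64260 O.
38.18 wt% SiO2 ÷ 60.083 g/mol = 0.63545 mol, giving 0.63545 Si and 1.27090 O.
Oxygen sums to 2.55642; scaling by 12/2.55642 = 4.69406 puts the formula on 12 O.
Fe: 0.43177 × 4.69406 = 2.027 atoms per formula unit.

2.027 Fe apfu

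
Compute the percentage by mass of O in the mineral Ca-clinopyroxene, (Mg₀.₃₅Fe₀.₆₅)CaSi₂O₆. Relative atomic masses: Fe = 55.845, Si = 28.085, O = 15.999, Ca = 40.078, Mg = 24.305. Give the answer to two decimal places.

40.50 weight percent

Molar mass of (Mg₀.₃₅Fe₀.₆₅)CaSi₂O₆: 0.35*24.305 + 0.65*55.845 + 1*40.078 + 2*28.085 + 6*15.999 = 237.048 g/mol.
Mass of O per formula unit: 6 × 15.999 = 95.994 g.
Weight fraction O = 95.994 / 237.048 = 0.4050.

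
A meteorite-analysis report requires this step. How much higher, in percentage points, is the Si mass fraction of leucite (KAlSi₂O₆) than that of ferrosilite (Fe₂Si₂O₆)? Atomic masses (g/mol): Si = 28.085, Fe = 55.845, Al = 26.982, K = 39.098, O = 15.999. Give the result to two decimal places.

4.45 percentage points

Si in KAlSi₂O₆: molar mass 218.244 g/mol; 2×28.085 = 56.170 g → 25.74 wt%.
Si in Fe₂Si₂O₆: molar mass 263.854 g/mol; 2×28.085 = 56.170 g → 21.29 wt%.
Difference = 25.74 − 21.29 = 4.45 percentage points.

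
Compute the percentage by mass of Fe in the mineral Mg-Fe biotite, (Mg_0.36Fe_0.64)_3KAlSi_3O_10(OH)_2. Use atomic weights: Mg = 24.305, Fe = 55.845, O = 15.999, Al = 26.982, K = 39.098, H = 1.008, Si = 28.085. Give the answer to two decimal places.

22.44 wt%

Molar mass of (Mg_0.36Fe_0.64)_3KAlSi_3O_10(OH)_2: 1.08·24.305 + 1.92·55.845 + 1·39.098 + 1·26.982 + 3·28.085 + 12·15.999 + 2·1.008 = 477.811 g/mol.
Mass of Fe per formula unit: 1.92 × 55.845 = 107.222 g.
Weight fraction Fe = 107.222 / 477.811 = 0.2244.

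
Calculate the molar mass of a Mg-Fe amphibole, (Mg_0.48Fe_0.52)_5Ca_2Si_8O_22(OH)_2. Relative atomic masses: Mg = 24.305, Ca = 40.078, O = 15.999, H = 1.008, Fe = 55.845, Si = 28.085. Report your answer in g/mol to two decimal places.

The formula mass is the sum 2.40·24.305 + 2.60·55.845 + 2·40.078 + 8·28.085 + 24·15.999 + 2·1.008.

894.36 g/mol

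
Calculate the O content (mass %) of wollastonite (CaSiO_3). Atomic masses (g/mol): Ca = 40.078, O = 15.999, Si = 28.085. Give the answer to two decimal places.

41.32 mass %

Formula mass = 1*40.078 + 1*28.085 + 3*15.999 = 116.160 g/mol, of which 47.997 g is O.
So O makes up 47.997/116.160 = 0.4132 of the mass, i.e. 41.32%.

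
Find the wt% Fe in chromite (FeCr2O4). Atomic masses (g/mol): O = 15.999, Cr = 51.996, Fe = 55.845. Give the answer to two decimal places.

24.95 weight percent

Molar mass of FeCr2O4: 1×55.845 + 2×51.996 + 4×15.999 = 223.833 g/mol.
Mass of Fe per formula unit: 1 × 55.845 = 55.845 g.
Weight fraction Fe = 55.845 / 223.833 = 0.2495.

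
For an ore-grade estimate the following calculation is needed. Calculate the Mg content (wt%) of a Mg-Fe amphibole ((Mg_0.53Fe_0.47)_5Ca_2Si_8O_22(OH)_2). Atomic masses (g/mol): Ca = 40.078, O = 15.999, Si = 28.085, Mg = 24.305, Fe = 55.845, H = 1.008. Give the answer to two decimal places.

M((Mg_0.53Fe_0.47)_5Ca_2Si_8O_22(OH)_2) = 886.472 g/mol.
Mg contributes 2.65 × 24.305 = 64.408 g per mole.
64.408/886.472 = 0.0727 → 7.27%.

7.27 wt%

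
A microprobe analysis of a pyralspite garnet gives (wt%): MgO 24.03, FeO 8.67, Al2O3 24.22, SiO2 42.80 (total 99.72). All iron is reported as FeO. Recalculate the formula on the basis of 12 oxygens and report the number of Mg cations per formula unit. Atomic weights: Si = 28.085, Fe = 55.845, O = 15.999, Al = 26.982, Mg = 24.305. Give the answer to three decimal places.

2.507 Mg apfu

MgO (M=40.304): mol = 0.59622; Mg = 0.59622, O = 0.59622.
FeO (M=71.844): mol = 0.12068; Fe = 0.12068, O = 0.12068.
Al2O3 (M=101.961): mol = 0.23754; Al = 0.47508, O = 0.71262.
SiO2 (M=60.083): mol = 0.71235; Si = 0.71235, O = 1.42470.
ΣO = 2.85422; factor = 12/ΣO = 4.20430.
Mg apfu = 0.59622 × 4.20430 = 2.507.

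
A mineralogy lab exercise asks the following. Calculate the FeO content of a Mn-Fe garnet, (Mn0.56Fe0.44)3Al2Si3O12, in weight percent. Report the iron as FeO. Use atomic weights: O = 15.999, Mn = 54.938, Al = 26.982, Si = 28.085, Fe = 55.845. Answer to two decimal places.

Molar mass of (Mn0.56Fe0.44)3Al2Si3O12 = 1.68*54.938 + 1.32*55.845 + 2*26.982 + 3*28.085 + 12*15.999 = 496.218 g/mol.
Each formula unit contains 1.32 Fe, equivalent to 1.32/1 = 1.3200 mol FeO.
M(FeO) = 1×55.845 + 1×15.999 = 71.844 g/mol.
Mass of FeO per formula unit = 1.3200 × 71.844 = 94.834 g.
FeO wt% = 94.834 / 496.218 × 100 = 19.11%.

19.11 wt%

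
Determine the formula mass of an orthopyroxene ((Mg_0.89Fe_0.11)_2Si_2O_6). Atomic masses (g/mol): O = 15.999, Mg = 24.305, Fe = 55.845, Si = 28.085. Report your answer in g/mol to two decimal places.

207.71 g/mol

Mg: 1.78 × 24.305 = 43.2629
Fe: 0.22 × 55.845 = 12.2859
Si: 2 × 28.085 = 56.1700
O: 6 × 15.999 = 95.9940
Summing the contributions gives the formula mass.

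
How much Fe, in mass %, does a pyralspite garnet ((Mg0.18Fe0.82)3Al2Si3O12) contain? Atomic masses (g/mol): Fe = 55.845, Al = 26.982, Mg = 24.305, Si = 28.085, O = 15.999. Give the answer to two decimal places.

28.58 mass %

M((Mg0.18Fe0.82)3Al2Si3O12) = 480.710 g/mol.
Fe contributes 2.46 × 55.845 = 137.379 g per mole.
137.379/480.710 = 0.2858 → 28.58%.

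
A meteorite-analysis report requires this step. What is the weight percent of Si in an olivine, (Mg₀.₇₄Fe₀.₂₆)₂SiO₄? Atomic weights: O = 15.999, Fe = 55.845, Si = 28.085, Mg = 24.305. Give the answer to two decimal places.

Molar mass of (Mg₀.₇₄Fe₀.₂₆)₂SiO₄: 1.48×24.305 + 0.52×55.845 + 1×28.085 + 4×15.999 = 157.092 g/mol.
Mass of Si per formula unit: 1 × 28.085 = 28.085 g.
Weight fraction Si = 28.085 / 157.092 = 0.1788.

17.88 mass %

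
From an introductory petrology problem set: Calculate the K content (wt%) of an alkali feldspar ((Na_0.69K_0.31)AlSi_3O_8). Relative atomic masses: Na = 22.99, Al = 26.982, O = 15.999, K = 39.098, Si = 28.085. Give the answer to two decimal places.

4.54 wt%

Formula mass = 0.69·22.99 + 0.31·39.098 + 1·26.982 + 3·28.085 + 8·15.999 = 267.212 g/mol, of which 12.120 g is K.
So K makes up 12.120/267.212 = 0.0454 of the mass, i.e. 4.54%.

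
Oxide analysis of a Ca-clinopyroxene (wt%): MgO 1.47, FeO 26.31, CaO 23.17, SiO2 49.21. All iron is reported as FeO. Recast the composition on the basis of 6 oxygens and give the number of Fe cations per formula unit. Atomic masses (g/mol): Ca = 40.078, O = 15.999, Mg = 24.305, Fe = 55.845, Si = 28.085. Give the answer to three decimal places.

1.47 wt% MgO ÷ 40.304 g/mol = 0.03647 mol, giving 0.03647 Mg and 0.03647 O.
26.31 wt% FeO ÷ 71.844 g/mol = 0.36621 mol, giving 0.36621 Fe and 0.36621 O.
23.17 wt% CaO ÷ 56.077 g/mol = 0.41318 mol, giving 0.41318 Ca and 0.41318 O.
49.21 wt% SiO2 ÷ 60.083 g/mol = 0.81903 mol, giving 0.81903 Si and 1.63806 O.
Oxygen sums to 2.45392; scaling by 6/2.45392 = 2.44507 puts the formula on 6 O.
Fe: 0.36621 × 2.44507 = 0.895 atoms per formula unit.

0.895 Fe apfu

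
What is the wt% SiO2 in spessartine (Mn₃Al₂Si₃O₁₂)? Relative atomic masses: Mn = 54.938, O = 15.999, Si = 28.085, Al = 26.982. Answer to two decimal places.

36.41 wt%

M(Mn₃Al₂Si₃O₁₂) = 495.021 g/mol; M(SiO2) = 60.083 g/mol.
Moles SiO2 per formula unit = 3 Si ÷ 1 = 3.0000.
SiO2 fraction = (3.0000 × 60.083) / 495.021 = 180.249/495.021 = 0.3641.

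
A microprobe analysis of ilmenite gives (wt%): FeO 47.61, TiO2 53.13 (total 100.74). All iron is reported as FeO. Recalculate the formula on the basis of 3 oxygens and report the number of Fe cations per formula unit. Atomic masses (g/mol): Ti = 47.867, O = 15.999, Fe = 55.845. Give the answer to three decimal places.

0.997 Fe apfu

47.61 wt% FeO ÷ 71.844 g/mol = 0.66269 mol, giving 0.66269 Fe and 0.66269 O.
53.13 wt% TiO2 ÷ 79.865 g/mol = 0.66525 mol, giving 0.66525 Ti and 1.33050 O.
Oxygen sums to 1.99319; scaling by 3/1.99319 = 1.50512 puts the formula on 3 O.
Fe: 0.66269 × 1.50512 = 0.997 atoms per formula unit.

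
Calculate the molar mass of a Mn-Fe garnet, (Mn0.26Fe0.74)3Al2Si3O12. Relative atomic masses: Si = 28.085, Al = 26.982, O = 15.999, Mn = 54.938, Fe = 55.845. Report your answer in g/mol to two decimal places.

497.03 g/mol

Mn: 0.78 × 54.938 = 42.8516
Fe: 2.22 × 55.845 = 123.9759
Al: 2 × 26.982 = 53.9640
Si: 3 × 28.085 = 84.2550
O: 12 × 15.999 = 191.9880
Summing the contributions gives the formula mass.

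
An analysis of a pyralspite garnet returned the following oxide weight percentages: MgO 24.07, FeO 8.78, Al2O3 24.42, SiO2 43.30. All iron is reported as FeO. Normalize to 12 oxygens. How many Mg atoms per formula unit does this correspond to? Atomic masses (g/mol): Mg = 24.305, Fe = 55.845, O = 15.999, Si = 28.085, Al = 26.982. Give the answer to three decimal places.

MgO (M=40.304): mol = 0.59721; Mg = 0.59721, O = 0.59721.
FeO (M=71.844): mol = 0.12221; Fe = 0.12221, O = 0.12221.
Al2O3 (M=101.961): mol = 0.23950; Al = 0.47900, O = 0.71850.
SiO2 (M=60.083): mol = 0.72067; Si = 0.72067, O = 1.44134.
ΣO = 2.87926; factor = 12/ΣO = 4.16774.
Mg apfu = 0.59721 × 4.16774 = 2.489.

2.489 Mg apfu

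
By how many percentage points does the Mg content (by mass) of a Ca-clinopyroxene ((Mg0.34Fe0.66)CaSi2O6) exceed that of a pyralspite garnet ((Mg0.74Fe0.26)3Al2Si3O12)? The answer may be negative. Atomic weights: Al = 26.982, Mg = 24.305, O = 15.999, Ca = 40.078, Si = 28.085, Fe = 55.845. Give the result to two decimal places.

M((Mg0.34Fe0.66)CaSi2O6) = 237.363 g/mol, so wt% Mg = 8.264/237.363 × 100 = 3.48%.
M((Mg0.74Fe0.26)3Al2Si3O12) = 427.723 g/mol, so wt% Mg = 53.957/427.723 × 100 = 12.61%.
3.48 − 12.61 = -9.13 pp.

-9.13 percentage points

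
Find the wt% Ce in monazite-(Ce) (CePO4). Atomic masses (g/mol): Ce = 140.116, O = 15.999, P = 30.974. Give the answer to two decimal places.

M(CePO4) = 235.086 g/mol.
Ce contributes 1 × 140.116 = 140.116 g per mole.
140.116/235.086 = 0.5960 → 59.60%.

59.60 weight percent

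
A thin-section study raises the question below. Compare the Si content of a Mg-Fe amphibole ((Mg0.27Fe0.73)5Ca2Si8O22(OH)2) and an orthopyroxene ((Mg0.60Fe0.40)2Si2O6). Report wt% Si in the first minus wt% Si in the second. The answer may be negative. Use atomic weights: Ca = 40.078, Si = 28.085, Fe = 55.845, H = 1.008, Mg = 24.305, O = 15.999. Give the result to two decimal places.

-0.63 percentage points

First mineral: 224.680 g Si in 927.474 g formula = 24.22 wt% Si.
Second mineral: 56.170 g Si in 226.006 g formula = 24.85 wt% Si.
24.22% − 24.85% gives a difference of -0.63 percentage points.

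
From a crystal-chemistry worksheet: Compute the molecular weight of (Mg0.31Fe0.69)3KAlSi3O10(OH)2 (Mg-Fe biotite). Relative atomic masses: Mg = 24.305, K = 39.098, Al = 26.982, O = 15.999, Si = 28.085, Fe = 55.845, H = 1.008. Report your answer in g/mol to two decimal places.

482.54 g/mol

The formula mass is the sum 0.93×24.305 + 2.07×55.845 + 1×39.098 + 1×26.982 + 3×28.085 + 12×15.999 + 2×1.008.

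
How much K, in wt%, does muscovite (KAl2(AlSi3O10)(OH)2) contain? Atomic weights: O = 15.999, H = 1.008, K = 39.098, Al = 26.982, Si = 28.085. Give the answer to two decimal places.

M(KAl2(AlSi3O10)(OH)2) = 398.303 g/mol.
K contributes 1 × 39.098 = 39.098 g per mole.
39.098/398.303 = 0.0982 → 9.82%.

9.82 wt%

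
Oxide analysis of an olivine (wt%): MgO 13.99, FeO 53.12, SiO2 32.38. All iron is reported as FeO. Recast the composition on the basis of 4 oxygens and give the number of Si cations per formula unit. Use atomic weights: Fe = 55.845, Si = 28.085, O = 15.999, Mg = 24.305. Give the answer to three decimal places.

MgO (M=40.304): mol = 0.34711; Mg = 0.34711, O = 0.34711.
FeO (M=71.844): mol = 0.73938; Fe = 0.73938, O = 0.73938.
SiO2 (M=60.083): mol = 0.53892; Si = 0.53892, O = 1.07784.
ΣO = 2.16433; factor = 4/ΣO = 1.84815.
Si apfu = 0.53892 × 1.84815 = 0.996.

0.996 Si apfu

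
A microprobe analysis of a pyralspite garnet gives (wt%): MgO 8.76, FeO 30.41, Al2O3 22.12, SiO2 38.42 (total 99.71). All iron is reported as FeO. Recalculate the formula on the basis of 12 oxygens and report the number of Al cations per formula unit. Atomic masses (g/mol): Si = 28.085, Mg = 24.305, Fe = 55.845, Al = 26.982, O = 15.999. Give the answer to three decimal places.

MgO (M=40.304): mol = 0.21735; Mg = 0.21735, O = 0.21735.
FeO (M=71.844): mol = 0.42328; Fe = 0.42328, O = 0.42328.
Al2O3 (M=101.961): mol = 0.21695; Al = 0.43390, O = 0.65085.
SiO2 (M=60.083): mol = 0.63945; Si = 0.63945, O = 1.27890.
ΣO = 2.57038; factor = 12/ΣO = 4.66857.
Al apfu = 0.43390 × 4.66857 = 2.026.

2.026 Al apfu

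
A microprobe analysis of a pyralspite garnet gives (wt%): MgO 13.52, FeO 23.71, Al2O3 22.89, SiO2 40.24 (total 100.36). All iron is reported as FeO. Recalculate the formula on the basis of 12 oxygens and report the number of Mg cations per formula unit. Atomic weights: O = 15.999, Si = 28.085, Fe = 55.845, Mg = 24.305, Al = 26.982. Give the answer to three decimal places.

13.52 wt% MgO ÷ 40.304 g/mol = 0.33545 mol, giving 0.33545 Mg and 0.33545 O.
23.71 wt% FeO ÷ 71.844 g/mol = 0.33002 mol, giving 0.33002 Fe and 0.33002 O.
22.89 wt% Al2O3 ÷ 101.961 g/mol = 0.22450 mol, giving 0.44900 Al and 0.67350 O.
40.24 wt% SiO2 ÷ 60.083 g/mol = 0.66974 mol, giving 0.66974 Si and 1.33948 O.
Oxygen sums to 2.67845; scaling by 12/2.67845 = 4.48020 puts the formula on 12 O.
Mg: 0.33545 × 4.48020 = 1.503 atoms per formula unit.

1.503 Mg apfu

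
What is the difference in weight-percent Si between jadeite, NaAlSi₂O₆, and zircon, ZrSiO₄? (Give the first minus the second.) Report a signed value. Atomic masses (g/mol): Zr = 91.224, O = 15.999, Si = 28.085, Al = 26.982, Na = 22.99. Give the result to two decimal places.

Si in NaAlSi₂O₆: molar mass 202.136 g/mol; 2×28.085 = 56.170 g → 27.79 wt%.
Si in ZrSiO₄: molar mass 183.305 g/mol; 1×28.085 = 28.085 g → 15.32 wt%.
Difference = 27.79 − 15.32 = 12.47 percentage points.

12.47 percentage points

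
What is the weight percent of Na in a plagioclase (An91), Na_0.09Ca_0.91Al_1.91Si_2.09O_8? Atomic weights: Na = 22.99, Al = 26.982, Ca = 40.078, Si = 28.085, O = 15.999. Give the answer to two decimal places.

0.75 wt%

Formula mass = 0.09×22.99 + 0.91×40.078 + 1.91×26.982 + 2.09×28.085 + 8×15.999 = 276.765 g/mol, of which 2.069 g is Na.
So Na makes up 2.069/276.765 = 0.0075 of the mass, i.e. 0.75%.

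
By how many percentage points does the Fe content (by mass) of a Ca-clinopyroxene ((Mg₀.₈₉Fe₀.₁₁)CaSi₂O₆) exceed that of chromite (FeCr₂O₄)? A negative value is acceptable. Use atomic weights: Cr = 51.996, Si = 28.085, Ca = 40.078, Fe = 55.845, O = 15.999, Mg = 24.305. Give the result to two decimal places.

M((Mg₀.₈₉Fe₀.₁₁)CaSi₂O₆) = 220.016 g/mol, so wt% Fe = 6.143/220.016 × 100 = 2.79%.
M(FeCr₂O₄) = 223.833 g/mol, so wt% Fe = 55.845/223.833 × 100 = 24.95%.
2.79 − 24.95 = -22.16 pp.

-22.16 percentage points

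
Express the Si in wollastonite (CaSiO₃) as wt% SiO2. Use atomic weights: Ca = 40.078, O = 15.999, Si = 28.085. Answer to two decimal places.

Molar mass of CaSiO₃ = 1×40.078 + 1×28.085 + 3×15.999 = 116.160 g/mol.
Each formula unit contains 1 Si, equivalent to 1/1 = 1.0000 mol SiO2.
M(SiO2) = 1×28.085 + 2×15.999 = 60.083 g/mol.
Mass of SiO2 per formula unit = 1.0000 × 60.083 = 60.083 g.
SiO2 wt% = 60.083 / 116.160 × 100 = 51.72%.

51.72 wt%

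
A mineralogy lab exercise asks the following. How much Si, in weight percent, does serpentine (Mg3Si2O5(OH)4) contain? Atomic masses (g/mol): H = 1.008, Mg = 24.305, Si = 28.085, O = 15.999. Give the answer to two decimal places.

20.27 weight percent

Formula mass = 3*24.305 + 2*28.085 + 9*15.999 + 4*1.008 = 277.108 g/mol, of which 56.170 g is Si.
So Si makes up 56.170/277.108 = 0.2027 of the mass, i.e. 20.27%.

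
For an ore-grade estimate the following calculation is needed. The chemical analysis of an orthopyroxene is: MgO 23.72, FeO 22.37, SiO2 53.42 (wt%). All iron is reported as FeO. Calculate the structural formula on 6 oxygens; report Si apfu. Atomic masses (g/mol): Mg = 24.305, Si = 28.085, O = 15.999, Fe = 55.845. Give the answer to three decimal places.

1.992 Si apfu

MgO (M=40.304): mol = 0.58853; Mg = 0.58853, O = 0.58853.
FeO (M=71.844): mol = 0.31137; Fe = 0.31137, O = 0.31137.
SiO2 (M=60.083): mol = 0.88910; Si = 0.88910, O = 1.77820.
ΣO = 2.67810; factor = 6/ΣO = 2.24039.
Si apfu = 0.88910 × 2.24039 = 1.992.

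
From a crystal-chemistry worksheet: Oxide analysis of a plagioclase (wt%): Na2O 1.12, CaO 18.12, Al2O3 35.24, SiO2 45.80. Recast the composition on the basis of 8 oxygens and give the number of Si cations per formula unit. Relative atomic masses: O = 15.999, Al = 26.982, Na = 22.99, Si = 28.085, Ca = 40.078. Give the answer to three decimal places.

2.101 Si apfu

Na2O (M=61.979): mol = 0.01807; Na = 0.03614, O = 0.01807.
CaO (M=56.077): mol = 0.32313; Ca = 0.32313, O = 0.32313.
Al2O3 (M=101.961): mol = 0.34562; Al = 0.69124, O = 1.03686.
SiO2 (M=60.083): mol = 0.76228; Si = 0.76228, O = 1.52456.
ΣO = 2.90262; factor = 8/ΣO = 2.75613.
Si apfu = 0.76228 × 2.75613 = 2.101.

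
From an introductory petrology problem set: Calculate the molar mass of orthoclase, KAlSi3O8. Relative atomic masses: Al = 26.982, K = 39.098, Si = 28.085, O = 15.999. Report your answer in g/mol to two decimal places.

278.33 g/mol

The formula mass is the sum 1×39.098 + 1×26.982 + 3×28.085 + 8×15.999.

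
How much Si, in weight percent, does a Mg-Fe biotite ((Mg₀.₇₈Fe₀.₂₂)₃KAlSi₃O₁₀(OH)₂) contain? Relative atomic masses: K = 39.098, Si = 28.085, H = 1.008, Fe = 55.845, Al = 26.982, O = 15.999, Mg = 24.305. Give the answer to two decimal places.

M((Mg₀.₇₈Fe₀.₂₂)₃KAlSi₃O₁₀(OH)₂) = 438.070 g/mol.
Si contributes 3 × 28.085 = 84.255 g per mole.
84.255/438.070 = 0.1923 → 19.23%.

19.23 weight percent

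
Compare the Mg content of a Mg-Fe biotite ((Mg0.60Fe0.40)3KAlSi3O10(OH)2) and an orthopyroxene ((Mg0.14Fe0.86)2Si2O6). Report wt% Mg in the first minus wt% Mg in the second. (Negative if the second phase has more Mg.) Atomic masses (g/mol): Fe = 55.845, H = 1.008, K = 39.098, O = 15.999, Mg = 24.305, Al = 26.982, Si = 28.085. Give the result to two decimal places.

Mg in (Mg0.60Fe0.40)3KAlSi3O10(OH)2: molar mass 455.102 g/mol; 1.80×24.305 = 43.749 g → 9.61 wt%.
Mg in (Mg0.14Fe0.86)2Si2O6: molar mass 255.023 g/mol; 0.28×24.305 = 6.805 g → 2.67 wt%.
Difference = 9.61 − 2.67 = 6.94 percentage points.

6.94 percentage points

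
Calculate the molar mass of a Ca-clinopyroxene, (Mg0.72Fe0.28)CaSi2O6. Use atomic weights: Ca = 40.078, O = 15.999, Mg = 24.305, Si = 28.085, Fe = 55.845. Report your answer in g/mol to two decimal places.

225.38 g/mol

Mg: 0.72 × 24.305 = 17.4996
Fe: 0.28 × 55.845 = 15.6366
Ca: 1 × 40.078 = 40.0780
Si: 2 × 28.085 = 56.1700
O: 6 × 15.999 = 95.9940
Summing the contributions gives the formula mass.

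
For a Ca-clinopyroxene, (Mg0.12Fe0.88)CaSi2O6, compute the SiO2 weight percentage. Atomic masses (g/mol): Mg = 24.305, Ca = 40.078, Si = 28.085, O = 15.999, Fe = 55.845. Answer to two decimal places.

Molar mass of (Mg0.12Fe0.88)CaSi2O6 = 0.12·24.305 + 0.88·55.845 + 1·40.078 + 2·28.085 + 6·15.999 = 244.302 g/mol.
Each formula unit contains 2 Si, equivalent to 2/1 = 2.0000 mol SiO2.
M(SiO2) = 1×28.085 + 2×15.999 = 60.083 g/mol.
Mass of SiO2 per formula unit = 2.0000 × 60.083 = 120.166 g.
SiO2 wt% = 120.166 / 244.302 × 100 = 49.19%.

49.19 wt%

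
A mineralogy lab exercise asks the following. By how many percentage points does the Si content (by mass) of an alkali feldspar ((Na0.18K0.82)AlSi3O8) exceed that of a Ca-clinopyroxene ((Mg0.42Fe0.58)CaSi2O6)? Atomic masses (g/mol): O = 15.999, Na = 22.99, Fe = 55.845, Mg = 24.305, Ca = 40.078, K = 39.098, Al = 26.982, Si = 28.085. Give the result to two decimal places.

First mineral: 84.255 g Si in 275.428 g formula = 30.59 wt% Si.
Second mineral: 56.170 g Si in 234.840 g formula = 23.92 wt% Si.
30.59% − 23.92% gives a difference of 6.67 percentage points.

6.67 percentage points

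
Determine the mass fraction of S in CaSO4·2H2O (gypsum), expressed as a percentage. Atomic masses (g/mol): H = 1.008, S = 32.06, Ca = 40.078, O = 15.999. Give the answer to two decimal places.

18.62 wt%

M(CaSO4·2H2O) = 172.164 g/mol.
S contributes 1 × 32.06 = 32.060 g per mole.
32.060/172.164 = 0.1862 → 18.62%.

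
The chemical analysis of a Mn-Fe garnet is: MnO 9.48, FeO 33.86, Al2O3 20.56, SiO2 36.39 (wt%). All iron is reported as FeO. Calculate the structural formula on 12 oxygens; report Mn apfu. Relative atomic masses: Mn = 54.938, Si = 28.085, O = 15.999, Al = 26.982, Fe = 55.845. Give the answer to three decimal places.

0.662 Mn apfu

MnO (M=70.937): mol = 0.13364; Mn = 0.13364, O = 0.13364.
FeO (M=71.844): mol = 0.47130; Fe = 0.47130, O = 0.47130.
Al2O3 (M=101.961): mol = 0.20165; Al = 0.40330, O = 0.60495.
SiO2 (M=60.083): mol = 0.60566; Si = 0.60566, O = 1.21132.
ΣO = 2.42121; factor = 12/ΣO = 4.95620.
Mn apfu = 0.13364 × 4.95620 = 0.662.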